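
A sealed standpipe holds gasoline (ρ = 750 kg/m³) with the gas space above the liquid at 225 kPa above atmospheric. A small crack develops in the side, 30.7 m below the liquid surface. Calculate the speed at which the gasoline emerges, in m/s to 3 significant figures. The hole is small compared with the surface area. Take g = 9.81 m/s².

v ≈ 34.7 m/s

Take point 1 at the surface (v₁ ≈ 0) and point 2 at the hole (at atmospheric pressure). Bernoulli: P₁ + ρg h = P_atm + ½ρv₂².
With P₁ − P_atm = 225000 Pa, v₂ = √(2gh + 2ΔP/ρ) = √(2·9.81·30.7 + 2·225000/750) = 34.7 m/s.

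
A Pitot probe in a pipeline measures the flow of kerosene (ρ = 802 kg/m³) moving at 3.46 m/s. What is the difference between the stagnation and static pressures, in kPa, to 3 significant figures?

ΔP ≈ 4.80 kPa

At the stagnation point the flow is brought to rest, so Bernoulli gives P_stag − P_static = ½ρv².
ΔP = ½·802·3.46² = 4800 Pa.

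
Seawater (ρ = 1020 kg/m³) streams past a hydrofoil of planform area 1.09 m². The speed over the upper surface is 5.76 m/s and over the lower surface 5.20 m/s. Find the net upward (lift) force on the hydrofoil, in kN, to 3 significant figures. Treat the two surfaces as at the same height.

The faster flow above has the lower pressure; Bernoulli (same height) gives ΔP = ½ρ(v_up² − v_low²).
ΔP = ½·1020·(5.76² − 5.20²) = 3130 Pa.
Lift = ΔP · A = 3130 × 1.09 = 3410 N.

F ≈ 3.41 kN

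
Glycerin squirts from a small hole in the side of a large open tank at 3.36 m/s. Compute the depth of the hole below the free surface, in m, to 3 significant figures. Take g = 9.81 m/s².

0.575 m

For a small hole in a large open tank, ½v² = gh, giving h = v²/(2g).
h = 3.36²/(2·9.81) = 11.3/19.62 = 0.575 m.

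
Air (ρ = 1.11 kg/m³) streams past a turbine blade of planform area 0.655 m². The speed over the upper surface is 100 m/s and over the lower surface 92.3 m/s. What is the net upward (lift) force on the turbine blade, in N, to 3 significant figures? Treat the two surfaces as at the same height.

With equal heights on the two surfaces, Bernoulli gives P_lower − P_upper = ½ρ(v_upper² − v_lower²).
ΔP = ½·1.11·(100² − 92.3²) = 822 Pa.
Lift = ΔP · A = 822 × 0.655 = 538 N.

F ≈ 538 N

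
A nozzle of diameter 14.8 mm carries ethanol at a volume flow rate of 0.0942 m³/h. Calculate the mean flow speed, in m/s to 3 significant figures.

v ≈ 0.152 m/s

Q = 0.0942 m³/h = 0.0000262 m³/s.
v = Q/A = 0.0000262 / 0.000172 = 0.152 m/s.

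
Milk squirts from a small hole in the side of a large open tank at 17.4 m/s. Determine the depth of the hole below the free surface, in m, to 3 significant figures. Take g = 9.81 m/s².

15.4 m

For a small hole in a large open tank, ½v² = gh, giving h = v²/(2g).
h = 17.4²/(2·9.81) = 303/19.62 = 15.4 m.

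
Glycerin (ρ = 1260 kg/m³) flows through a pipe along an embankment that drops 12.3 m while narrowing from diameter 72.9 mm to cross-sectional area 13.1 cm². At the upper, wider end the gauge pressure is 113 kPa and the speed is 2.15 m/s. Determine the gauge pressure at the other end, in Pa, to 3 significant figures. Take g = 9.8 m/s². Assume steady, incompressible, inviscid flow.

P₂ = 238000 Pa

By continuity, v₂ = v₁·A₁/A₂ = 2.15·(41.7/13.1) = 6.85 m/s.
Bernoulli: P₁ + ½ρv₁² + ρg h₁ = P₂ + ½ρv₂² + ρg h₂, so P₂ = P₁ + ½ρ(v₁² − v₂²) − ρg(h₂ − h₁).
P₂ = 113000 + ½·1260·(2.15² − 6.85²) − 1260·9.8·(−12.3) = 113000 + (-26700) − (-152000) = 238000 Pa.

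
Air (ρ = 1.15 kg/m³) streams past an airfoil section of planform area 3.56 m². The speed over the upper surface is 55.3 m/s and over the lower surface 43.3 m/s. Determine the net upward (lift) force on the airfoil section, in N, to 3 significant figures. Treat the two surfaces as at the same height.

F = 2420 N

With equal heights on the two surfaces, Bernoulli gives P_lower − P_upper = ½ρ(v_upper² − v_lower²).
ΔP = ½·1.15·(55.3² − 43.3²) = 680 Pa.
Lift = ΔP · A = 680 × 3.56 = 2420 N.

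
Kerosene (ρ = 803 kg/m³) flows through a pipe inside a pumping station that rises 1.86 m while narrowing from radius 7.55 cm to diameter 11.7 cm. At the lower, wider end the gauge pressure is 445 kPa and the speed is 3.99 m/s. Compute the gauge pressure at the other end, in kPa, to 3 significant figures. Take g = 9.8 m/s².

P₂ ≈ 419 kPa

Continuity gives A₁v₁ = A₂v₂, so v₂ = (179 cm²)/(108 cm²) × 3.99 m/s = 6.65 m/s.
Applying Bernoulli between the two ends and solving for P₂: P₂ = P₁ + ½ρ(v₁² − v₂²) − ρgΔh.
P₂ = 445000 + ½·803·(3.99² − 6.65²) − 803·9.8·(+1.86) = 445000 + (-11300) − (14600) = 419000 Pa.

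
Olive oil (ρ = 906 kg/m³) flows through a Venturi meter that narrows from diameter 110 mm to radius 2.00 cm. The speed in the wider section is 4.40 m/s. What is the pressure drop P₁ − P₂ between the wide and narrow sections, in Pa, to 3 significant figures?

By continuity, v₂ = v₁·A₁/A₂ = 4.40·(95.0/12.6) = 33.3 m/s.
The pipe is horizontal, so Bernoulli reduces to P₁ + ½ρv₁² = P₂ + ½ρv₂².
P₁ − P₂ = ½·906·(33.3² − 4.40²) = ½·906·1090 = 493000 Pa.

ΔP ≈ 493000 Pa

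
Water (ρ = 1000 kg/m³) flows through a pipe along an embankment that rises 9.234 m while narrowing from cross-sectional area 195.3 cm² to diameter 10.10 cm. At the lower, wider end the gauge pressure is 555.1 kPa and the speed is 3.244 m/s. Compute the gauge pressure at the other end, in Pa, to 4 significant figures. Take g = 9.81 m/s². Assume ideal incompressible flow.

Continuity gives A₁v₁ = A₂v₂, so v₂ = (195.3 cm²)/(80.12 cm²) × 3.244 m/s = 7.908 m/s.
Bernoulli: P₁ + ½ρv₁² + ρg h₁ = P₂ + ½ρv₂² + ρg h₂, so P₂ = P₁ + ½ρ(v₁² − v₂²) − ρg(h₂ − h₁).
P₂ = 555100 + ½·1000·(3.244² − 7.908²) − 1000·9.81·(+9.234) = 555100 + (-26000) − (90590) = 438500 Pa.

P₂ ≈ 438500 Pa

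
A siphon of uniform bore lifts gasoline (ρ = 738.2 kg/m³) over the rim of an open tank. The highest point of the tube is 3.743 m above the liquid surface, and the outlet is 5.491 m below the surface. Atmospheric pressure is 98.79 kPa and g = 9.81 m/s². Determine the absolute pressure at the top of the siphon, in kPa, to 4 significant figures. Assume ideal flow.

P_top ≈ 31.92 kPa

From the surface to the outlet (both open to atmosphere, surface at rest): v = √(2g·h_out) = √(2·9.81·5.491) = 10.38 m/s.
Continuity keeps v the same throughout the tube; from surface to crest, P_atm + 0 = P_top + ½ρv² + ρg·h_top.
P_top = 98790 − ½·738.2·10.38² − 738.2·9.81·3.743 = 31920 Pa.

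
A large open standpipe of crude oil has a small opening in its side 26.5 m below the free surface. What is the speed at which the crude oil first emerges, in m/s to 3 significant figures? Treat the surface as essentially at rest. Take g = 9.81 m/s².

v ≈ 22.8 m/s

Bernoulli from surface to hole (P equal, v_surface ≈ 0): v = √(2gh) = √(2×9.81×26.5) = 22.8 m/s.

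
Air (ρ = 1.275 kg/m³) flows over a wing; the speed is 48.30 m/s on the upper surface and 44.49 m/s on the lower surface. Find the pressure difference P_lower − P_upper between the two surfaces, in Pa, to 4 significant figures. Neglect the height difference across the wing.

ΔP ≈ 225.4 Pa

The pressure is lower where the speed is higher: ΔP = ½ρ(v_up² − v_low²).
ΔP = ½·1.275·(48.30² − 44.49²) = 225.4 Pa.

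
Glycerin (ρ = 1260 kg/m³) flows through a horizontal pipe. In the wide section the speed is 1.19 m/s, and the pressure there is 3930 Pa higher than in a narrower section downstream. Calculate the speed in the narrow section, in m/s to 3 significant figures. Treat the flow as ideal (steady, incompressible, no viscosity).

v₂ ≈ 2.77 m/s

Along the level pipe P + ½ρv² is conserved, hence v₂² = v₁² + 2(P₁ − P₂)/ρ.
v₂ = √(1.19² + 2·3930/1260) = √(1.42 + 6.24) = 2.77 m/s.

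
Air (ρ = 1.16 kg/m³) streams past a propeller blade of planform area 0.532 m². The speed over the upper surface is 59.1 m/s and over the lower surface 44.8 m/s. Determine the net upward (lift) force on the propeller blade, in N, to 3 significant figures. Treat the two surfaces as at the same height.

From P + ½ρv² = const at equal height, P_low − P_up = ½ρ(v_up² − v_low²).
ΔP = ½·1.16·(59.1² − 44.8²) = 862 Pa.
Lift = ΔP · A = 862 × 0.532 = 458 N.

458 N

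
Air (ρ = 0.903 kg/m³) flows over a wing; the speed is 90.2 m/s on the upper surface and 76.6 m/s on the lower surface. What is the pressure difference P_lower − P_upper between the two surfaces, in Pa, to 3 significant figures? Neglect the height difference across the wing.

ΔP = 1020 Pa

With negligible Δh, P + ½ρv² is constant, so P_low − P_up = ½ρ(v_up² − v_low²).
ΔP = ½·0.903·(90.2² − 76.6²) = 1020 Pa.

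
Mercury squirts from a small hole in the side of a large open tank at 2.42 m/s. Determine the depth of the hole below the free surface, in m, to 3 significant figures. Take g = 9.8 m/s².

Inverting v = √(2gh) gives h = v² / 2g.
h = 2.42²/(2·9.8) = 5.86/19.60 = 0.299 m.

0.299 m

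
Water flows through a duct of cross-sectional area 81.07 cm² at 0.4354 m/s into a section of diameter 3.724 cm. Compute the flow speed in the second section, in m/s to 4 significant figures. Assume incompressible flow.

v₂ ≈ 3.241 m/s

The volume flow rate is constant, so v₂ = (A₁/A₂)v₁ = (81.07/10.89)·0.4354 = 3.241 m/s.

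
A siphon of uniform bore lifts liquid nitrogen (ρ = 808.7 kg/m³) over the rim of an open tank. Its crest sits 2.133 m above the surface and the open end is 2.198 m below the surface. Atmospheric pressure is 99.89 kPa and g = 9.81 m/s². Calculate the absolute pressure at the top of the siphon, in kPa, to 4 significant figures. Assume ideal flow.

P_top ≈ 65.53 kPa

Bernoulli surface→outlet gives ½v² = g·h_out, so v = √(2·9.81·2.198) = 6.567 m/s.
With constant cross-section the crest speed equals v; applying Bernoulli from the surface up to the crest, P_top = P_atm − ½ρv² − ρg·h_top.
P_top = 99890 − ½·808.7·6.567² − 808.7·9.81·2.133 = 65530 Pa.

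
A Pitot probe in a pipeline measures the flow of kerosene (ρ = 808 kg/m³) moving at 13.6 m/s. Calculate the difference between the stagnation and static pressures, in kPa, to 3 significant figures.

Bernoulli between the free stream and the stagnation point: ½ρv² = P_stag − P_static.
ΔP = ½·808·13.6² = 74700 Pa.

74.7 kPa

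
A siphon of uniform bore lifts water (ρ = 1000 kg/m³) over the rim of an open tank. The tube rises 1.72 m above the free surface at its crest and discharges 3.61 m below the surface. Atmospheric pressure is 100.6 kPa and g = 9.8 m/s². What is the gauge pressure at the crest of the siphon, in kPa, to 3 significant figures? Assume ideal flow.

From the surface to the outlet (both open to atmosphere, surface at rest): v = √(2g·h_out) = √(2·9.8·3.61) = 8.41 m/s.
With constant cross-section the crest speed equals v; applying Bernoulli from the surface up to the crest, P_top = P_atm − ½ρv² − ρg·h_top.
P_top = 100600 − ½·1000·8.41² − 1000·9.8·1.72 = 48400 Pa. So P_gauge = P_top − P_atm = -52200 Pa.

P_gauge ≈ -52.2 kPa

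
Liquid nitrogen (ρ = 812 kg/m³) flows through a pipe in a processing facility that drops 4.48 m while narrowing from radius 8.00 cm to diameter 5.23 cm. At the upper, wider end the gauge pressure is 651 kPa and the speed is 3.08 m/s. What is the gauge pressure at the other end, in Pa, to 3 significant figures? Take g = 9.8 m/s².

By continuity, v₂ = v₁·A₁/A₂ = 3.08·(201/21.5) = 28.8 m/s.
Bernoulli: P₁ + ½ρv₁² + ρg h₁ = P₂ + ½ρv₂² + ρg h₂, so P₂ = P₁ + ½ρ(v₁² − v₂²) − ρg(h₂ − h₁).
P₂ = 651000 + ½·812·(3.08² − 28.8²) − 812·9.8·(−4.48) = 651000 + (-334000) − (-35700) = 353000 Pa.

P₂ ≈ 353000 Pa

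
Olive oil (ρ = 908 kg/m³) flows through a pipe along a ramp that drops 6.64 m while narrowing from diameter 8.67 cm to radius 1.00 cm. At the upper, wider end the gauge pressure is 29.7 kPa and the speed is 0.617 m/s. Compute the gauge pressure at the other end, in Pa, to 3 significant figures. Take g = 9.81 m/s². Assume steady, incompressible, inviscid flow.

Continuity gives A₁v₁ = A₂v₂, so v₂ = (59.0 cm²)/(3.14 cm²) × 0.617 m/s = 11.6 m/s.
Bernoulli: P₁ + ½ρv₁² + ρg h₁ = P₂ + ½ρv₂² + ρg h₂, so P₂ = P₁ + ½ρ(v₁² − v₂²) − ρg(h₂ − h₁).
P₂ = 29700 + ½·908·(0.617² − 11.6²) − 908·9.81·(−6.64) = 29700 + (-60900) − (-59100) = 28000 Pa.

P₂ ≈ 28000 Pa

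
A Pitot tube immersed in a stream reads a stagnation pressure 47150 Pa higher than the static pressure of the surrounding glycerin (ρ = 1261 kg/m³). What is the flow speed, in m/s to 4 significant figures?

v ≈ 8.648 m/s

At the stagnation point the flow is brought to rest, so Bernoulli gives P_stag − P_static = ½ρv².
v = √(2ΔP/ρ) = √(2·47150/1261) = 8.648 m/s.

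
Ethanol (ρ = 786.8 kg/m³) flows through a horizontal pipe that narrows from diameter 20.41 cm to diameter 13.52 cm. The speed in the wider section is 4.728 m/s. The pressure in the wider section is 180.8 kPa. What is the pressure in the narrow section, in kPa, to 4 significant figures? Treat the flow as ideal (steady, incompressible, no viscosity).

The volume flow rate is constant, so v₂ = (A₁/A₂)v₁ = (327.2/143.6)·4.728 = 10.77 m/s.
The pipe is horizontal, so Bernoulli reduces to P₁ + ½ρv₁² = P₂ + ½ρv₂².
P₂ = P₁ − ½ρ(v₂² − v₁²) = 180800 − ½·786.8·(10.77² − 4.728²) = 180800 − 36880 = 143900 Pa.

P₂ ≈ 143.9 kPa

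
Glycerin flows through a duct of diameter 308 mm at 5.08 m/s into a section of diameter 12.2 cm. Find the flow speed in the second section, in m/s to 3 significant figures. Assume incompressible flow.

Continuity gives A₁v₁ = A₂v₂, so v₂ = (745 cm²)/(117 cm²) × 5.08 m/s = 32.4 m/s.

v₂ = 32.4 m/s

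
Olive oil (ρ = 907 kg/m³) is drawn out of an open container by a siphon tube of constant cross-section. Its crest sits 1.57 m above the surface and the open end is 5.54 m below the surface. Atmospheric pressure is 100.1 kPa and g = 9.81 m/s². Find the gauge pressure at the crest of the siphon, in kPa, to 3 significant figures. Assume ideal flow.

Bernoulli surface→outlet gives ½v² = g·h_out, so v = √(2·9.81·5.54) = 10.4 m/s.
With constant cross-section the crest speed equals v; applying Bernoulli from the surface up to the crest, P_top = P_atm − ½ρv² − ρg·h_top.
P_top = 100100 − ½·907·10.4² − 907·9.81·1.57 = 36800 Pa. So P_gauge = P_top − P_atm = -63300 Pa.

-63.3 kPa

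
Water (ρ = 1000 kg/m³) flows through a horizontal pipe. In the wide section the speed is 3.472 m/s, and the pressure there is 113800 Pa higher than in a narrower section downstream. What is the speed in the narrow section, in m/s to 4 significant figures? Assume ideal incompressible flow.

Horizontal Bernoulli: P₁ + ½ρv₁² = P₂ + ½ρv₂², so v₂² = v₁² + 2(P₁ − P₂)/ρ.
v₂ = √(3.472² + 2·113800/1000) = √(12.05 + 227.6) = 15.48 m/s.

15.48 m/s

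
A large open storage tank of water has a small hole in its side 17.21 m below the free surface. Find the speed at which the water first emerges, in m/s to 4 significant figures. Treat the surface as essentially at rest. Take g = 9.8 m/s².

Torricelli's result v = √(2gh) gives v = √(2·9.8·17.21) = 18.37 m/s.

18.37 m/s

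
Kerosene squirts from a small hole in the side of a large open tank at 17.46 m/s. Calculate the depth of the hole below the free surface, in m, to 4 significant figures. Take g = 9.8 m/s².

For a small hole in a large open tank, ½v² = gh, giving h = v²/(2g).
h = 17.46²/(2·9.8) = 304.9/19.60 = 15.55 m.

15.55 m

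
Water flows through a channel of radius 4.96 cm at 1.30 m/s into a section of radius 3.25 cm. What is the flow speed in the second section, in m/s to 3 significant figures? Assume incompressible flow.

Mass conservation (A₁v₁ = A₂v₂) gives v₂ = 1.30 × 77.3/33.2 = 3.03 m/s.

v₂ = 3.03 m/s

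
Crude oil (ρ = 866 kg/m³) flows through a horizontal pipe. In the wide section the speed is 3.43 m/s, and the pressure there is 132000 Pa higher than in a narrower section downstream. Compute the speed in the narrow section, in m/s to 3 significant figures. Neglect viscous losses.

Along the level pipe P + ½ρv² is conserved, hence v₂² = v₁² + 2(P₁ − P₂)/ρ.
v₂ = √(3.43² + 2·132000/866) = √(11.8 + 305) = 17.8 m/s.

v₂ = 17.8 m/s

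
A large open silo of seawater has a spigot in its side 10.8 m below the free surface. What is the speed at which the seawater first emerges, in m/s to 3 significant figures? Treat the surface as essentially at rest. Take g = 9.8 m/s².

Torricelli's result v = √(2gh) gives v = √(2·9.8·10.8) = 14.5 m/s.

v ≈ 14.5 m/s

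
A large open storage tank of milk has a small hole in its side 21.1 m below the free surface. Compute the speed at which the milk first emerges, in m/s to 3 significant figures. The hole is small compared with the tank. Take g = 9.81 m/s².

20.3 m/s

The surface is effectively still and both ends are open, so ½v² = gh and v = √(2·9.81·21.1) = 20.3 m/s.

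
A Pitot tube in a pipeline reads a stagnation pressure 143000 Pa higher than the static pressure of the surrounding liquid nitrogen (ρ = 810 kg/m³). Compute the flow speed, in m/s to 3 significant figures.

v = 18.8 m/s

The dynamic pressure equals the rise in static pressure at the stagnation point: ΔP = ½ρv².
v = √(2ΔP/ρ) = √(2·143000/810) = 18.8 m/s.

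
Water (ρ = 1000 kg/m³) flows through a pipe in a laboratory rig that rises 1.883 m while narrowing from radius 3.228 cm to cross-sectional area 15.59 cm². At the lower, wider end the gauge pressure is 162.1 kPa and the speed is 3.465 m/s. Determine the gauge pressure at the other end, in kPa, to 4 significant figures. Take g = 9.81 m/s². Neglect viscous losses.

The volume flow rate is constant, so v₂ = (A₁/A₂)v₁ = (32.74/15.59)·3.465 = 7.276 m/s.
Applying Bernoulli between the two ends and solving for P₂: P₂ = P₁ + ½ρ(v₁² − v₂²) − ρgΔh.
P₂ = 162100 + ½·1000·(3.465² − 7.276²) − 1000·9.81·(+1.883) = 162100 + (-20460) − (18470) = 123200 Pa.

P₂ ≈ 123.2 kPa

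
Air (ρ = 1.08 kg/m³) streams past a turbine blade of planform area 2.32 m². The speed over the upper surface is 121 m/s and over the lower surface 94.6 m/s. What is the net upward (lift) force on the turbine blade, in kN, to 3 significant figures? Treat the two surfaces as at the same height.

F ≈ 7.13 kN

With equal heights on the two surfaces, Bernoulli gives P_lower − P_upper = ½ρ(v_upper² − v_lower²).
ΔP = ½·1.08·(121² − 94.6²) = 3070 Pa.
Lift = ΔP · A = 3070 × 2.32 = 7130 N.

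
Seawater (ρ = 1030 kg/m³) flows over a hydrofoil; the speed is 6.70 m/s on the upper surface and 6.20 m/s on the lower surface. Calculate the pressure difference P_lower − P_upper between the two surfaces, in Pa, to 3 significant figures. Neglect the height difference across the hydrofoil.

ΔP ≈ 3320 Pa

With negligible Δh, P + ½ρv² is constant, so P_low − P_up = ½ρ(v_up² − v_low²).
ΔP = ½·1030·(6.70² − 6.20²) = 3320 Pa.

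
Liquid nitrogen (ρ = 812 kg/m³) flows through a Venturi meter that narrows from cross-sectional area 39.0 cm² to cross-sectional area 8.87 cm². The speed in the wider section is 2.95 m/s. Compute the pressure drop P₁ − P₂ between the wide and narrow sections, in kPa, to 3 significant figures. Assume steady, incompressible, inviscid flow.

Mass conservation (A₁v₁ = A₂v₂) gives v₂ = 2.95 × 39.0/8.87 = 13.0 m/s.
Bernoulli (h₁ = h₂): P₁ − P₂ = ½ρ(v₂² − v₁²).
P₁ − P₂ = ½·812·(13.0² − 2.95²) = ½·812·160 = 64800 Pa.

64.8 kPa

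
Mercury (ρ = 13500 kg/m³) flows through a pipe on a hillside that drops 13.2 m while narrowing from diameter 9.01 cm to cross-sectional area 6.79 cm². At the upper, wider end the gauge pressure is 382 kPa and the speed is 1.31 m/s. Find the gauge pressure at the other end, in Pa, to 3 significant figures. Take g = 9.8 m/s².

1120000 Pa

By continuity, v₂ = v₁·A₁/A₂ = 1.31·(63.8/6.79) = 12.3 m/s.
Bernoulli: P₁ + ½ρv₁² + ρg h₁ = P₂ + ½ρv₂² + ρg h₂, so P₂ = P₁ + ½ρ(v₁² − v₂²) − ρg(h₂ − h₁).
P₂ = 382000 + ½·13500·(1.31² − 12.3²) − 13500·9.8·(−13.2) = 382000 + (-1010000) − (-1750000) = 1120000 Pa.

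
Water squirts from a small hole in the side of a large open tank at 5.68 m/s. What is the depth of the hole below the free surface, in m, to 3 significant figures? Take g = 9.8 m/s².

Torricelli: v = √(2gh), so h = v²/(2g).
h = 5.68²/(2·9.8) = 32.3/19.60 = 1.65 m.

h ≈ 1.65 m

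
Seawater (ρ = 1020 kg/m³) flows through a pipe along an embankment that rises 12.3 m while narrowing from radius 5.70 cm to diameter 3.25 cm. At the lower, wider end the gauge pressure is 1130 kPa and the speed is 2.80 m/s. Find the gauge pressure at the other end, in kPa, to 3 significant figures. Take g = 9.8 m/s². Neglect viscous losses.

Continuity gives A₁v₁ = A₂v₂, so v₂ = (102 cm²)/(8.30 cm²) × 2.80 m/s = 34.5 m/s.
Bernoulli: P₁ + ½ρv₁² + ρg h₁ = P₂ + ½ρv₂² + ρg h₂, so P₂ = P₁ + ½ρ(v₁² − v₂²) − ρg(h₂ − h₁).
P₂ = 1130000 + ½·1020·(2.80² − 34.5²) − 1020·9.8·(+12.3) = 1130000 + (-601000) − (123000) = 406000 Pa.

P₂ ≈ 406 kPa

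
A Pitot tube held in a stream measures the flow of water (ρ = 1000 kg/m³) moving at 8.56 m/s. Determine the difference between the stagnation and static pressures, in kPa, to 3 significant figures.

ΔP ≈ 36.6 kPa

Bernoulli between the free stream and the stagnation point: ½ρv² = P_stag − P_static.
ΔP = ½·1000·8.56² = 36600 Pa.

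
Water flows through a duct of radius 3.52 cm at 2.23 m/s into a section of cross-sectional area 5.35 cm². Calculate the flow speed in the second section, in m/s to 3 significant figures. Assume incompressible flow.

v₂ ≈ 16.2 m/s

Mass conservation (A₁v₁ = A₂v₂) gives v₂ = 2.23 × 38.9/5.35 = 16.2 m/s.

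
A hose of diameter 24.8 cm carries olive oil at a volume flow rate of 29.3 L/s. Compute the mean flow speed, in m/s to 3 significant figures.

Q = 29.3 L/s = 0.0293 m³/s.
v = Q/A = 0.0293 / 0.0483 = 0.607 m/s.

v ≈ 0.607 m/s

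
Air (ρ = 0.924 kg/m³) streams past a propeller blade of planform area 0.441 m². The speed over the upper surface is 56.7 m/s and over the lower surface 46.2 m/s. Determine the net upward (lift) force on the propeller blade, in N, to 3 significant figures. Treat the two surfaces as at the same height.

F ≈ 220 N

With equal heights on the two surfaces, Bernoulli gives P_lower − P_upper = ½ρ(v_upper² − v_lower²).
ΔP = ½·0.924·(56.7² − 46.2²) = 499 Pa.
Lift = ΔP · A = 499 × 0.441 = 220 N.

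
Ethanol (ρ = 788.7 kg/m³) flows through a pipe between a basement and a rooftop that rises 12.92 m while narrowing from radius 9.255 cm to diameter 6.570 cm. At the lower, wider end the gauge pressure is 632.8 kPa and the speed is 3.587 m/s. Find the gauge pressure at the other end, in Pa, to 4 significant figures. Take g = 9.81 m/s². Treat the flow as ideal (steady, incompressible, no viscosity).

P₂ = 218200 Pa

The volume flow rate is constant, so v₂ = (A₁/A₂)v₁ = (269.1/33.90)·3.587 = 28.47 m/s.
Applying Bernoulli between the two ends and solving for P₂: P₂ = P₁ + ½ρ(v₁² − v₂²) − ρgΔh.
P₂ = 632800 + ½·788.7·(3.587² − 28.47²) − 788.7·9.81·(+12.92) = 632800 + (-314600) − (99960) = 218200 Pa.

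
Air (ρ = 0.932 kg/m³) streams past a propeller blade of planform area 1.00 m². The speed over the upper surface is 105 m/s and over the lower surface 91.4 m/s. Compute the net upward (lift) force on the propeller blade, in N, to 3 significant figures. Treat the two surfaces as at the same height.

With equal heights on the two surfaces, Bernoulli gives P_lower − P_upper = ½ρ(v_upper² − v_lower²).
ΔP = ½·0.932·(105² − 91.4²) = 1240 Pa.
Lift = ΔP · A = 1240 × 1.00 = 1240 N.

F = 1240 N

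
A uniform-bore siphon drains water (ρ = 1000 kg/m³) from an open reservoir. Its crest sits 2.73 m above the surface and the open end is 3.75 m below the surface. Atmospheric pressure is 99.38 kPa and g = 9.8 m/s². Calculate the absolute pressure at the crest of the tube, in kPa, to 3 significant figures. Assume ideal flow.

The outlet speed comes from Torricelli: v = √(2g·3.75) = 8.57 m/s.
Continuity keeps v the same throughout the tube; from surface to crest, P_atm + 0 = P_top + ½ρv² + ρg·h_top.
P_top = 99380 − ½·1000·8.57² − 1000·9.8·2.73 = 35900 Pa.

P_top = 35.9 kPa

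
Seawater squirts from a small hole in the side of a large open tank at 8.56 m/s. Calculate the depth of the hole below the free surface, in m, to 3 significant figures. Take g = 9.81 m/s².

For a small hole in a large open tank, ½v² = gh, giving h = v²/(2g).
h = 8.56²/(2·9.81) = 73.3/19.62 = 3.73 m.

h ≈ 3.73 m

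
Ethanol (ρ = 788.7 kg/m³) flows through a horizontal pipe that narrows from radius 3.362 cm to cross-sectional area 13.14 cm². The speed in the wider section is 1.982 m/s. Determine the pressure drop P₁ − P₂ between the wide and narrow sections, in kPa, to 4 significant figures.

9.764 kPa

The volume flow rate is constant, so v₂ = (A₁/A₂)v₁ = (35.51/13.14)·1.982 = 5.356 m/s.
The pipe is horizontal, so Bernoulli reduces to P₁ + ½ρv₁² = P₂ + ½ρv₂².
P₁ − P₂ = ½·788.7·(5.356² − 1.982²) = ½·788.7·24.76 = 9764 Pa.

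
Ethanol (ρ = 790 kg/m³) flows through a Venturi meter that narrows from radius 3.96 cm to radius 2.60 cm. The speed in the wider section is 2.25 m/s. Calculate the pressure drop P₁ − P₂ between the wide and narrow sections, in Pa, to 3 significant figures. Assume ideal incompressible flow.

By continuity, v₂ = v₁·A₁/A₂ = 2.25·(49.3/21.2) = 5.22 m/s.
Along the horizontal streamline, P + ½ρv² is constant.
P₁ − P₂ = ½·790·(5.22² − 2.25²) = ½·790·22.2 = 8760 Pa.

ΔP ≈ 8760 Pa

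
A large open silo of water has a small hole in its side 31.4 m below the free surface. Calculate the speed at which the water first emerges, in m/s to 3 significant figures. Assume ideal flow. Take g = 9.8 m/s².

v = 24.8 m/s

With the surface at rest and both surface and jet at atmospheric pressure, Bernoulli gives ρg h = ½ρv², so v = √(2gh) = √(2·9.8·31.4) = 24.8 m/s.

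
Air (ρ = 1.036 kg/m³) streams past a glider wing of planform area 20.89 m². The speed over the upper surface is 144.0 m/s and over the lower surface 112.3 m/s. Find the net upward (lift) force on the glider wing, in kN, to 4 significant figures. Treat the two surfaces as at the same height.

87.92 kN

With equal heights on the two surfaces, Bernoulli gives P_lower − P_upper = ½ρ(v_upper² − v_lower²).
ΔP = ½·1.036·(144.0² − 112.3²) = 4209 Pa.
Lift = ΔP · A = 4209 × 20.89 = 87920 N.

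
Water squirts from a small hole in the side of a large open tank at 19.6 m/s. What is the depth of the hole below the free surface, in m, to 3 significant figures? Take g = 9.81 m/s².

Inverting v = √(2gh) gives h = v² / 2g.
h = 19.6²/(2·9.81) = 384/19.62 = 19.6 m.

h = 19.6 m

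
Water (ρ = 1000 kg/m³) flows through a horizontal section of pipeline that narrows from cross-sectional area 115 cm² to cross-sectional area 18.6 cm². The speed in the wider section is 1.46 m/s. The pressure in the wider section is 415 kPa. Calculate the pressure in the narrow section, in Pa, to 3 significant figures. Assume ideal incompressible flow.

Mass conservation (A₁v₁ = A₂v₂) gives v₂ = 1.46 × 115/18.6 = 9.03 m/s.
Bernoulli (h₁ = h₂): P₁ − P₂ = ½ρ(v₂² − v₁²).
P₂ = P₁ − ½ρ(v₂² − v₁²) = 415000 − ½·1000·(9.03² − 1.46²) = 415000 − 39700 = 375000 Pa.

P₂ ≈ 375000 Pa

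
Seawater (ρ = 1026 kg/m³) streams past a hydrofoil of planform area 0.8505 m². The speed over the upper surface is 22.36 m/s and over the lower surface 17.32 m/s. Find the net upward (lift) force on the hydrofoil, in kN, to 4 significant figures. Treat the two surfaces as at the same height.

87.26 kN

From P + ½ρv² = const at equal height, P_low − P_up = ½ρ(v_up² − v_low²).
ΔP = ½·1026·(22.36² − 17.32²) = 102600 Pa.
Lift = ΔP · A = 102600 × 0.8505 = 87260 N.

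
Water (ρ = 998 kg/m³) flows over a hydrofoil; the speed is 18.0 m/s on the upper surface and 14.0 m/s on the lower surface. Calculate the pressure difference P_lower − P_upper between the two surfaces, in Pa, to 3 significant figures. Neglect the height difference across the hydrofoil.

ΔP ≈ 63900 Pa

The pressure is lower where the speed is higher: ΔP = ½ρ(v_up² − v_low²).
ΔP = ½·998·(18.0² − 14.0²) = 63900 Pa.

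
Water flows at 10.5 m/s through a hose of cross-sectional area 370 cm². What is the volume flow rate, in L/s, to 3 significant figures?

Q ≈ 388 L/s

Q = A·v = 0.0370 m² × 10.5 m/s = 0.388 m³/s.
Converting: 0.388 m³/s × 1000 = 388 L/s.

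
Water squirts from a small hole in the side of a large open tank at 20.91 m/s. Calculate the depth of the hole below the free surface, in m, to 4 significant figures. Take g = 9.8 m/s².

Inverting v = √(2gh) gives h = v² / 2g.
h = 20.91²/(2·9.8) = 437.2/19.60 = 22.31 m.

h = 22.31 m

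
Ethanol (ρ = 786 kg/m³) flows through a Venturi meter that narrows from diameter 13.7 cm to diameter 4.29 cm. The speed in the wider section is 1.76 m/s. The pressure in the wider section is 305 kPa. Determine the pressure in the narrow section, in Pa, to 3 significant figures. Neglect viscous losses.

P₂ ≈ 180000 Pa

Continuity gives A₁v₁ = A₂v₂, so v₂ = (147 cm²)/(14.5 cm²) × 1.76 m/s = 17.9 m/s.
The pipe is horizontal, so Bernoulli reduces to P₁ + ½ρv₁² = P₂ + ½ρv₂².
P₂ = P₁ − ½ρ(v₂² − v₁²) = 305000 − ½·786·(17.9² − 1.76²) = 305000 − 125000 = 180000 Pa.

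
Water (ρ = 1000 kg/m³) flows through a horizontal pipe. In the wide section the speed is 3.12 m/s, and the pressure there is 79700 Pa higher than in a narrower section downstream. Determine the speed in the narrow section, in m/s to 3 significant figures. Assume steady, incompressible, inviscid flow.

v₂ ≈ 13.0 m/s

With h₁ = h₂, rearranging Bernoulli gives v₂ = √(v₁² + 2ΔP/ρ).
v₂ = √(3.12² + 2·79700/1000) = √(9.73 + 159) = 13.0 m/s.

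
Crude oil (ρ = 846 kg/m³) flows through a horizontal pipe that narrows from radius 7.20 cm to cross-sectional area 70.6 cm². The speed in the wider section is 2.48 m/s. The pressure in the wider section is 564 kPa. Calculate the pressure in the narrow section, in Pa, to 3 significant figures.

553000 Pa

Mass conservation (A₁v₁ = A₂v₂) gives v₂ = 2.48 × 163/70.6 = 5.72 m/s.
With no height change, Bernoulli's equation is P₁ + ½ρv₁² = P₂ + ½ρv₂².
P₂ = P₁ − ½ρ(v₂² − v₁²) = 564000 − ½·846·(5.72² − 2.48²) = 564000 − 11200 = 553000 Pa.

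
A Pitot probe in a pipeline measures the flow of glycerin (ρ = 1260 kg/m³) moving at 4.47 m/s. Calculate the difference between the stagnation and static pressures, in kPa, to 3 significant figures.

ΔP = 12.6 kPa

At the stagnation point the flow is brought to rest, so Bernoulli gives P_stag − P_static = ½ρv².
ΔP = ½·1260·4.47² = 12600 Pa.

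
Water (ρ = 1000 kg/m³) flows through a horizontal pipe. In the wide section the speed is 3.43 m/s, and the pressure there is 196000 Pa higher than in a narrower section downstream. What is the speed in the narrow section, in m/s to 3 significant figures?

v₂ ≈ 20.1 m/s

Along the level pipe P + ½ρv² is conserved, hence v₂² = v₁² + 2(P₁ − P₂)/ρ.
v₂ = √(3.43² + 2·196000/1000) = √(11.8 + 392) = 20.1 m/s.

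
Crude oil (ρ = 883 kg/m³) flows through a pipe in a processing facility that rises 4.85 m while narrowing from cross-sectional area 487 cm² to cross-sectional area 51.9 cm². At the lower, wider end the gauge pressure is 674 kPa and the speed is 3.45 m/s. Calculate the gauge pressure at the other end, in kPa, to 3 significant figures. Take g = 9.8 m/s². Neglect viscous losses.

175 kPa

Continuity gives A₁v₁ = A₂v₂, so v₂ = (487 cm²)/(51.9 cm²) × 3.45 m/s = 32.4 m/s.
Applying Bernoulli between the two ends and solving for P₂: P₂ = P₁ + ½ρ(v₁² − v₂²) − ρgΔh.
P₂ = 674000 + ½·883·(3.45² − 32.4²) − 883·9.8·(+4.85) = 674000 + (-457000) − (42000) = 175000 Pa.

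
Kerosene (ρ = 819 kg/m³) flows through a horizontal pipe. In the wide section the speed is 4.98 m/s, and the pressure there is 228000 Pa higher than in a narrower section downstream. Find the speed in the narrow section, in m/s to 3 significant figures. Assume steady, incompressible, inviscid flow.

With h₁ = h₂, rearranging Bernoulli gives v₂ = √(v₁² + 2ΔP/ρ).
v₂ = √(4.98² + 2·228000/819) = √(24.8 + 557) = 24.1 m/s.

v₂ ≈ 24.1 m/s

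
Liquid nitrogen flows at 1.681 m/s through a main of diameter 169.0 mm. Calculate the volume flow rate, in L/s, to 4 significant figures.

37.71 L/s

Q = A·v = 0.02243 m² × 1.681 m/s = 0.03771 m³/s.
Converting: 0.03771 m³/s × 1000 = 37.71 L/s.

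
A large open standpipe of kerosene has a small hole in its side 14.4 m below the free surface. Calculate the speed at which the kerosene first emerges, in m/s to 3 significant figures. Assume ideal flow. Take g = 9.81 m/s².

Bernoulli from surface to hole (P equal, v_surface ≈ 0): v = √(2gh) = √(2×9.81×14.4) = 16.8 m/s.

v ≈ 16.8 m/s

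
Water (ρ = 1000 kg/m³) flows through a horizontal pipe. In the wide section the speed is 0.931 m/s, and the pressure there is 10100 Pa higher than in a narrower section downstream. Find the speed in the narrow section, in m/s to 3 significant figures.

Along the level pipe P + ½ρv² is conserved, hence v₂² = v₁² + 2(P₁ − P₂)/ρ.
v₂ = √(0.931² + 2·10100/1000) = √(0.867 + 20.2) = 4.59 m/s.

4.59 m/s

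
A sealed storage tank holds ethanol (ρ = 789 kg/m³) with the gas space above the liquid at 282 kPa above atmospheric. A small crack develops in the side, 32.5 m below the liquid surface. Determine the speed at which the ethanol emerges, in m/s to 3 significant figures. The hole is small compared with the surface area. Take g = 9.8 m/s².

v ≈ 36.8 m/s

Take point 1 at the surface (v₁ ≈ 0) and point 2 at the hole (at atmospheric pressure). Bernoulli: P₁ + ρg h = P_atm + ½ρv₂².
With P₁ − P_atm = 282000 Pa, v₂ = √(2gh + 2ΔP/ρ) = √(2·9.8·32.5 + 2·282000/789) = 36.8 m/s.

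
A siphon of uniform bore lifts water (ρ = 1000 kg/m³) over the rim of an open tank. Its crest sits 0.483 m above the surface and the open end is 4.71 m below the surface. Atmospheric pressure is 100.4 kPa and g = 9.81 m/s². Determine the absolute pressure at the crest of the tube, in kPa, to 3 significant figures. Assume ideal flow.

Bernoulli surface→outlet gives ½v² = g·h_out, so v = √(2·9.81·4.71) = 9.61 m/s.
The bore is uniform, so the speed at the crest is the same v. Bernoulli surface→crest: P_atm = P_top + ½ρv² + ρg·h_top.
P_top = 100400 − ½·1000·9.61² − 1000·9.81·0.483 = 49500 Pa.

49.5 kPa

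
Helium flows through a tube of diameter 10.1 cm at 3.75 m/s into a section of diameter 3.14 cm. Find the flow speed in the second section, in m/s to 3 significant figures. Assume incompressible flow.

v₂ ≈ 38.8 m/s

The volume flow rate is constant, so v₂ = (A₁/A₂)v₁ = (80.1/7.74)·3.75 = 38.8 m/s.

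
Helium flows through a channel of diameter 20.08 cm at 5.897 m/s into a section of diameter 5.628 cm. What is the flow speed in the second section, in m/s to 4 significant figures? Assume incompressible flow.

Mass conservation (A₁v₁ = A₂v₂) gives v₂ = 5.897 × 316.7/24.88 = 75.07 m/s.

v₂ ≈ 75.07 m/s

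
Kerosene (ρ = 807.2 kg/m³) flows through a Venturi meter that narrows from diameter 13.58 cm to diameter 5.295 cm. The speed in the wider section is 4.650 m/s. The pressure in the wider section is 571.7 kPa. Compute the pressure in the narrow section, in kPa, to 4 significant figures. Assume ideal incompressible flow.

P₂ ≈ 202.9 kPa

Mass conservation (A₁v₁ = A₂v₂) gives v₂ = 4.650 × 144.8/22.02 = 30.59 m/s.
With no height change, Bernoulli's equation is P₁ + ½ρv₁² = P₂ + ½ρv₂².
P₂ = P₁ − ½ρ(v₂² − v₁²) = 571700 − ½·807.2·(30.59² − 4.650²) = 571700 − 368800 = 202900 Pa.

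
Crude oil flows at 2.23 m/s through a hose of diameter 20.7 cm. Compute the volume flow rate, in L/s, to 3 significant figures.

75.0 L/s

Q = A·v = 0.0337 m² × 2.23 m/s = 0.0750 m³/s.
Converting: 0.0750 m³/s × 1000 = 75.0 L/s.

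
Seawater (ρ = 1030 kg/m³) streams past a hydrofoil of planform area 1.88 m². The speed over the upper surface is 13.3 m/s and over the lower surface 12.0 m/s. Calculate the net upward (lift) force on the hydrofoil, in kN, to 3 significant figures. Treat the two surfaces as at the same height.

31.8 kN

With equal heights on the two surfaces, Bernoulli gives P_lower − P_upper = ½ρ(v_upper² − v_lower²).
ΔP = ½·1030·(13.3² − 12.0²) = 16900 Pa.
Lift = ΔP · A = 16900 × 1.88 = 31800 N.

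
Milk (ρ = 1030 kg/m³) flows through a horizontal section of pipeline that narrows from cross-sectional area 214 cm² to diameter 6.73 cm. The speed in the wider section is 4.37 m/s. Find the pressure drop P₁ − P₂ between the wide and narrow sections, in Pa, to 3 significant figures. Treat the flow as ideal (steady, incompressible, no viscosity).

By continuity, v₂ = v₁·A₁/A₂ = 4.37·(214/35.6) = 26.3 m/s.
Along the horizontal streamline, P + ½ρv² is constant.
P₁ − P₂ = ½·1030·(26.3² − 4.37²) = ½·1030·672 = 346000 Pa.

346000 Pa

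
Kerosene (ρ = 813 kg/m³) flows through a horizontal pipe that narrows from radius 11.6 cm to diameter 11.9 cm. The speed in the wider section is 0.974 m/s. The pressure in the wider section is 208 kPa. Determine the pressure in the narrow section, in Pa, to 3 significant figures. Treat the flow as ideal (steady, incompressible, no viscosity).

By continuity, v₂ = v₁·A₁/A₂ = 0.974·(423/111) = 3.70 m/s.
Along the horizontal streamline, P + ½ρv² is constant.
P₂ = P₁ − ½ρ(v₂² − v₁²) = 208000 − ½·813·(3.70² − 0.974²) = 208000 − 5190 = 203000 Pa.

P₂ ≈ 203000 Pa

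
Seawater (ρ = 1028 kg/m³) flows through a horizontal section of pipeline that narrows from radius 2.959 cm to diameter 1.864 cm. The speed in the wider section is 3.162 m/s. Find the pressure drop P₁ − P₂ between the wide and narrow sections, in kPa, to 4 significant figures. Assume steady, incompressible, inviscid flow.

Mass conservation (A₁v₁ = A₂v₂) gives v₂ = 3.162 × 27.51/2.729 = 31.87 m/s.
Bernoulli (h₁ = h₂): P₁ − P₂ = ½ρ(v₂² − v₁²).
P₁ − P₂ = ½·1028·(31.87² − 3.162²) = ½·1028·1006 = 517000 Pa.

ΔP ≈ 517.0 kPa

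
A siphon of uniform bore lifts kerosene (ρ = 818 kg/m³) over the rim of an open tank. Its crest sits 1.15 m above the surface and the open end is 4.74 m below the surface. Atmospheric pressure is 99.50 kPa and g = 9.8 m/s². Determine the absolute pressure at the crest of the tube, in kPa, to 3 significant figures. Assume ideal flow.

P_top ≈ 52.3 kPa

The outlet speed comes from Torricelli: v = √(2g·4.74) = 9.64 m/s.
Continuity keeps v the same throughout the tube; from surface to crest, P_atm + 0 = P_top + ½ρv² + ρg·h_top.
P_top = 99500 − ½·818·9.64² − 818·9.8·1.15 = 52300 Pa.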